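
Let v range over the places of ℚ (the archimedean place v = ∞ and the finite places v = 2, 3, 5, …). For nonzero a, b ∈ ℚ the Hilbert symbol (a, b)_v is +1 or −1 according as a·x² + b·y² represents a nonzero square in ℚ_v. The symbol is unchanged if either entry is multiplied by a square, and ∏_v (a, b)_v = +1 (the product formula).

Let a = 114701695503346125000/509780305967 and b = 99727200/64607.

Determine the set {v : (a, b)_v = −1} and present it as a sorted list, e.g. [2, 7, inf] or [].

[2, 19]

Mod squares: a ≡ 46, b ≡ 874. Check v ∈ {∞, 2, 3, 5, 19, 23, 53}.
v=53: a=53^-6·(≡9), b=53^-2·(≡26) mod 53; (9|53)=+1, (26|53)=-1; (−1)^{-6·-2·26}·(+1)^-2·(-1)^-6 = +1.
v=2: v_2(a)=3, v_2(b)=5; units ≡ 7, 5 (mod 8); ε·ε+αω+βω = 1·0+3·1+5·0 ≡ 1  ⇒  (a,b)_2 = -1.
v=19: a=19^2·(≡18), b=19^1·(≡18) mod 19; (18|19)=-1, (18|19)=-1; (−1)^{2·1·9}·(-1)^1·(-1)^2 = -1.
v=23: a=23^-1·(≡13), b=23^-1·(≡17) mod 23; (13|23)=+1, (17|23)=-1; (−1)^{-1·-1·11}·(+1)^-1·(-1)^-1 = +1.
v=5: a=5^6·(≡1), b=5^2·(≡4) mod 5; (1|5)=+1, (4|5)=+1; (−1)^{6·2·2}·(+1)^2·(+1)^6 = +1.
v=3: a=3^26·(≡1), b=3^8·(≡1) mod 3; (1|3)=+1, (1|3)=+1; (−1)^{26·8·1}·(+1)^8·(+1)^26 = +1.
v=∞: 46 > 0 and 874 > 0  ⇒  (a,b)_∞ = +1.
|Ram(46, 874)| = 2, even; anisotropic at {2, 19}.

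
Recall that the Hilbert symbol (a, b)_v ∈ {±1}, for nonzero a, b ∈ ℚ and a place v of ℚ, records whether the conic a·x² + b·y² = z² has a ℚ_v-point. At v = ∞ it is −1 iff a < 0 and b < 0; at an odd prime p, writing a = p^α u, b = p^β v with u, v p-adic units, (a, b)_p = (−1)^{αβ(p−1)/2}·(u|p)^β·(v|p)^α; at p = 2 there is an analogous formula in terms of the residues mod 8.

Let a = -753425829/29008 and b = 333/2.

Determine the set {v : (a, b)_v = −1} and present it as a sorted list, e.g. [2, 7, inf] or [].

Mod squares: a ≡ -21793, b ≡ 74. Check v ∈ {∞, 2, 3, 7, 13, 19, 29, 31, 37}.
v=37: a=37^-1·(≡4), b=37^1·(≡23) mod 37; (4|37)=+1, (23|37)=-1; (−1)^{-1·1·18}·(+1)^1·(-1)^-1 = -1.
v=7: a=7^-2·(≡3), b=7^0·(≡2) mod 7; (3|7)=-1, (2|7)=+1; (−1)^{-2·0·3}·(-1)^0·(+1)^-2 = +1.
v=∞: -21793 < 0 and 74 > 0  ⇒  (a,b)_∞ = +1.
v=29: a=29^2·(≡18), b=29^0·(≡7) mod 29; (18|29)=-1, (7|29)=+1; (−1)^{2·0·14}·(-1)^0·(+1)^2 = +1.
v=3: a=3^2·(≡2), b=3^2·(≡2) mod 3; (2|3)=-1, (2|3)=-1; (−1)^{2·2·1}·(-1)^2·(-1)^2 = +1.
v=31: a=31^1·(≡19), b=31^0·(≡27) mod 31; (19|31)=+1, (27|31)=-1; (−1)^{1·0·15}·(+1)^0·(-1)^1 = -1.
v=19: a=19^1·(≡12), b=19^0·(≡5) mod 19; (12|19)=-1, (5|19)=+1; (−1)^{1·0·9}·(-1)^0·(+1)^1 = +1.
v=13: a=13^2·(≡8), b=13^0·(≡4) mod 13; (8|13)=-1, (4|13)=+1; (−1)^{2·0·6}·(-1)^0·(+1)^2 = +1.
v=2: v_2(a)=-4, v_2(b)=-1; units ≡ 7, 5 (mod 8); ε·ε+αω+βω = 1·0+-4·1+-1·0 ≡ 0  ⇒  (a,b)_2 = +1.
|Ram(-21793, 74)| = 2, even; anisotropic at {31, 37}.

[31, 37]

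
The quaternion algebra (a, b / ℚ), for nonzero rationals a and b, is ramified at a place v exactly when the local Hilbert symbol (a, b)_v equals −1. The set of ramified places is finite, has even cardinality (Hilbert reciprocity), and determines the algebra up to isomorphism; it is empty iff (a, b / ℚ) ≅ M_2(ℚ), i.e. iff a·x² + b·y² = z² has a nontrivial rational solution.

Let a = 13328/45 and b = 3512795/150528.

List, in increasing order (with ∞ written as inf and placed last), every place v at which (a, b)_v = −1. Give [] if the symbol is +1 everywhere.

[11, 13]

Mod squares: a ≡ 85, b ≡ 36465. Check v ∈ {∞, 2, 3, 5, 7, 11, 13, 17}.
v=13: a=13^0·(≡7), b=13^1·(≡10) mod 13; (7|13)=-1, (10|13)=+1; (−1)^{0·1·6}·(-1)^1·(+1)^0 = -1.
v=2: v_2(a)=4, v_2(b)=-10; units ≡ 5, 1 (mod 8); ε·ε+αω+βω = 0·0+4·0+-10·1 ≡ 0  ⇒  (a,b)_2 = +1.
v=17: a=17^1·(≡11), b=17^3·(≡12) mod 17; (11|17)=-1, (12|17)=-1; (−1)^{1·3·8}·(-1)^3·(-1)^1 = +1.
v=7: a=7^2·(≡2), b=7^-2·(≡1) mod 7; (2|7)=+1, (1|7)=+1; (−1)^{2·-2·3}·(+1)^-2·(+1)^2 = +1.
v=5: a=5^-1·(≡2), b=5^1·(≡3) mod 5; (2|5)=-1, (3|5)=-1; (−1)^{-1·1·2}·(-1)^1·(-1)^-1 = +1.
v=3: a=3^-2·(≡1), b=3^-1·(≡2) mod 3; (1|3)=+1, (2|3)=-1; (−1)^{-2·-1·1}·(+1)^-1·(-1)^-2 = +1.
v=11: a=11^0·(≡7), b=11^1·(≡1) mod 11; (7|11)=-1, (1|11)=+1; (−1)^{0·1·5}·(-1)^1·(+1)^0 = -1.
v=∞: 85 > 0 and 36465 > 0  ⇒  (a,b)_∞ = +1.
Ram(85, 36465) = {11, 13}; no ℚ_11-point on the conic.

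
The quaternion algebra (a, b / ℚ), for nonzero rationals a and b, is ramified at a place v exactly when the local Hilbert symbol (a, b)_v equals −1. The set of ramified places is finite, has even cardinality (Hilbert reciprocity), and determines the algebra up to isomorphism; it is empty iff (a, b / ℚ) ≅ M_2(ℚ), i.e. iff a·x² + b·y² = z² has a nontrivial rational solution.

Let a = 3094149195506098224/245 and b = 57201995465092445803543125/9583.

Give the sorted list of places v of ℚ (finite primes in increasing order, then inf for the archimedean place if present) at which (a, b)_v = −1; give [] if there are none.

[2, 3, 5, 11]

Mod squares: a ≡ 53295, b ≡ 30107. Check v ∈ {∞, 2, 3, 5, 7, 11, 17, 19, 23, 37}.
v=5: a=5^-1·(≡1), b=5^4·(≡3) mod 5; (1|5)=+1, (3|5)=-1; (−1)^{-1·4·2}·(+1)^4·(-1)^-1 = -1.
v=19: a=19^7·(≡8), b=19^10·(≡17) mod 19; (8|19)=-1, (17|19)=+1; (−1)^{7·10·9}·(-1)^10·(+1)^7 = +1.
v=23: a=23^2·(≡4), b=23^3·(≡15) mod 23; (4|23)=+1, (15|23)=-1; (−1)^{2·3·11}·(+1)^3·(-1)^2 = +1.
v=7: a=7^-2·(≡1), b=7^-1·(≡3) mod 7; (1|7)=+1, (3|7)=-1; (−1)^{-2·-1·3}·(+1)^-1·(-1)^-2 = +1.
v=∞: 53295 > 0 and 30107 > 0  ⇒  (a,b)_∞ = +1.
v=3: a=3^7·(≡2), b=3^8·(≡2) mod 3; (2|3)=-1, (2|3)=-1; (−1)^{7·8·1}·(-1)^8·(-1)^7 = -1.
v=17: a=17^1·(≡7), b=17^1·(≡6) mod 17; (7|17)=-1, (6|17)=-1; (−1)^{1·1·8}·(-1)^1·(-1)^1 = +1.
v=37: a=37^0·(≡23), b=37^-2·(≡9) mod 37; (23|37)=-1, (9|37)=+1; (−1)^{0·-2·18}·(-1)^-2·(+1)^0 = +1.
v=2: v_2(a)=4, v_2(b)=0; units ≡ 7, 3 (mod 8); ε·ε+αω+βω = 1·1+4·1+0·0 ≡ 1  ⇒  (a,b)_2 = -1.
v=11: a=11^1·(≡4), b=11^1·(≡3) mod 11; (4|11)=+1, (3|11)=+1; (−1)^{1·1·5}·(+1)^1·(+1)^1 = -1.
|Ram(53295, 30107)| = 4, even; anisotropic at {2, 3, 5, 11}.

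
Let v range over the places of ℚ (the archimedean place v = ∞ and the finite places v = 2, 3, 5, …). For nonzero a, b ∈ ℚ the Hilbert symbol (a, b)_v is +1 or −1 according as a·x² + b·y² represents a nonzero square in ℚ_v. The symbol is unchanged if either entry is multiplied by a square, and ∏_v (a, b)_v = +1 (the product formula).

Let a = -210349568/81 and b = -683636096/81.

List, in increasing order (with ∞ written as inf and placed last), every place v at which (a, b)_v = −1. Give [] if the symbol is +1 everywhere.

[2, inf]

Mod squares: a ≡ -4862, b ≡ -374. Check v ∈ {∞, 2, 3, 11, 13, 17}.
v=13: a=13^3·(≡9), b=13^4·(≡12) mod 13; (9|13)=+1, (12|13)=+1; (−1)^{3·4·6}·(+1)^4·(+1)^3 = +1.
v=∞: -4862 < 0 and -374 < 0  ⇒  (a,b)_∞ = -1.
v=17: a=17^1·(≡5), b=17^1·(≡12) mod 17; (5|17)=-1, (12|17)=-1; (−1)^{1·1·8}·(-1)^1·(-1)^1 = +1.
v=2: v_2(a)=9, v_2(b)=7; units ≡ 1, 5 (mod 8); ε·ε+αω+βω = 0·0+9·1+7·0 ≡ 1  ⇒  (a,b)_2 = -1.
v=3: a=3^-4·(≡1), b=3^-4·(≡1) mod 3; (1|3)=+1, (1|3)=+1; (−1)^{-4·-4·1}·(+1)^-4·(+1)^-4 = +1.
v=11: a=11^1·(≡5), b=11^1·(≡8) mod 11; (5|11)=+1, (8|11)=-1; (−1)^{1·1·5}·(+1)^1·(-1)^1 = +1.
Ram(-4862, -374) = {2, ∞}; no ℚ_2-point on the conic.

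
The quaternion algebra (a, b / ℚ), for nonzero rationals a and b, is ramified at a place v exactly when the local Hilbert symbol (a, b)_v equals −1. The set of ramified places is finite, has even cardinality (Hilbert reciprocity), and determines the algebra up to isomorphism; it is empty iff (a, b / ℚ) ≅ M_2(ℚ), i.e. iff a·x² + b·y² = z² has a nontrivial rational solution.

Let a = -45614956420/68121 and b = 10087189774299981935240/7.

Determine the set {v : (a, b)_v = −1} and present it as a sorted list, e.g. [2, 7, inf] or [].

[2, 37]

(a, b) ≡ (-87505, 1225070) mod (ℚ^×)²; places V = {2, 3, 5, 7, 11, 19, 29, 37, 43, ∞}.
(a,b)_29: α=-2, u≡18; β=0, v≡5 (mod 29); (18|29)=-1, (5|29)=+1; sign (−1)^0·-1^0·+1^-2 = +1.
(a,b)_3: α=-4, u≡2; β=0, v≡2 (mod 3); (2|3)=-1, (2|3)=-1; sign (−1)^0·-1^0·-1^-4 = +1.
(a,b)_5: α=1, u≡1; β=1, v≡4 (mod 5); (1|5)=+1, (4|5)=+1; sign (−1)^0·+1^1·+1^1 = +1.
(a,b)_2: α=2, β=3; u≡7, v≡7 (mod 8); ε(u)ε(v)=1·1, αω(v)=2·0, βω(u)=3·0; sum ≡ 1  ⇒  -1.
(a,b)_∞: sgn(-87505)=−, sgn(1225070)=+, so +1.
(a,b)_7: α=0, u≡4; β=-1, v≡5 (mod 7); (4|7)=+1, (5|7)=-1; sign (−1)^0·+1^-1·-1^0 = +1.
(a,b)_11: α=1, u≡5; β=3, v≡6 (mod 11); (5|11)=+1, (6|11)=-1; sign (−1)^1·+1^3·-1^1 = +1.
(a,b)_37: α=1, u≡21; β=3, v≡23 (mod 37); (21|37)=+1, (23|37)=-1; sign (−1)^0·+1^3·-1^1 = -1.
(a,b)_43: α=1, u≡3; β=3, v≡9 (mod 43); (3|43)=-1, (9|43)=+1; sign (−1)^1·-1^3·+1^1 = +1.
(a,b)_19: α=4, u≡6; β=6, v≡5 (mod 19); (6|19)=+1, (5|19)=+1; sign (−1)^0·+1^6·+1^4 = +1.
Ram(-87505, 1225070) = {2, 37}; no ℚ_2-point on the conic.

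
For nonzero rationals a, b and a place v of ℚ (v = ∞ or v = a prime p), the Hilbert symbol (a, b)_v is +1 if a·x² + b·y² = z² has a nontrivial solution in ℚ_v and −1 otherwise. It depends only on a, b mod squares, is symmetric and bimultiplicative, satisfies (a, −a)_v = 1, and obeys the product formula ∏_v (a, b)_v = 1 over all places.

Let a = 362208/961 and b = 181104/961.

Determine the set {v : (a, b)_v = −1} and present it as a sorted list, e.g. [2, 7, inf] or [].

Mod squares: a ≡ 462, b ≡ 231. Check v ∈ {∞, 2, 3, 7, 11, 31}.
v=7: a=7^3·(≡3), b=7^3·(≡5) mod 7; (3|7)=-1, (5|7)=-1; (−1)^{3·3·3}·(-1)^3·(-1)^3 = -1.
v=2: v_2(a)=5, v_2(b)=4; units ≡ 7, 7 (mod 8); ε·ε+αω+βω = 1·1+5·0+4·0 ≡ 1  ⇒  (a,b)_2 = -1.
v=∞: 462 > 0 and 231 > 0  ⇒  (a,b)_∞ = +1.
v=11: a=11^1·(≡4), b=11^1·(≡2) mod 11; (4|11)=+1, (2|11)=-1; (−1)^{1·1·5}·(+1)^1·(-1)^1 = +1.
v=31: a=31^-2·(≡4), b=31^-2·(≡2) mod 31; (4|31)=+1, (2|31)=+1; (−1)^{-2·-2·15}·(+1)^-2·(+1)^-2 = +1.
v=3: a=3^1·(≡1), b=3^1·(≡2) mod 3; (1|3)=+1, (2|3)=-1; (−1)^{1·1·1}·(+1)^1·(-1)^1 = +1.
(462, 231 / ℚ) ramifies at {2, 7}: a division algebra.

[2, 7]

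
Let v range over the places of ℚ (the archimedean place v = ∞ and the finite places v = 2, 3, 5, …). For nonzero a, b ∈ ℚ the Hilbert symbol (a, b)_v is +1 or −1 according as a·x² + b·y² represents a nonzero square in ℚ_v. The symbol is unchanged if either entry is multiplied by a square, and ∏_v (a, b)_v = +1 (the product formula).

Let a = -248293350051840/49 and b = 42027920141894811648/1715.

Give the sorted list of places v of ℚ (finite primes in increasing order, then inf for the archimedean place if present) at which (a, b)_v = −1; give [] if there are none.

[2, 5, 7, 17]

(a, b) ≡ (-2465, 67830) mod (ℚ^×)²; places V = {2, 3, 5, 7, 17, 19, 29, ∞}.
(a,b)_7: α=-2, u≡5; β=-3, v≡4 (mod 7); (5|7)=-1, (4|7)=+1; sign (−1)^0·-1^-3·+1^-2 = -1.
(a,b)_3: α=4, u≡1; β=5, v≡2 (mod 3); (1|3)=+1, (2|3)=-1; sign (−1)^0·+1^5·-1^4 = +1.
(a,b)_2: α=12, β=21; u≡7, v≡3 (mod 8); ε(u)ε(v)=1·1, αω(v)=12·1, βω(u)=21·0; sum ≡ 1  ⇒  -1.
(a,b)_19: α=2, u≡11; β=3, v≡16 (mod 19); (11|19)=+1, (16|19)=+1; sign (−1)^0·+1^3·+1^2 = +1.
(a,b)_∞: sgn(-2465)=−, sgn(67830)=+, so +1.
(a,b)_5: α=1, u≡3; β=-1, v≡1 (mod 5); (3|5)=-1, (1|5)=+1; sign (−1)^0·-1^-1·+1^1 = -1.
(a,b)_17: α=1, u≡15; β=1, v≡10 (mod 17); (15|17)=+1, (10|17)=-1; sign (−1)^0·+1^1·-1^1 = -1.
(a,b)_29: α=3, u≡15; β=4, v≡24 (mod 29); (15|29)=-1, (24|29)=+1; sign (−1)^0·-1^4·+1^3 = +1.
(-2465, 67830 / ℚ) ramifies at {2, 5, 7, 17}: a division algebra.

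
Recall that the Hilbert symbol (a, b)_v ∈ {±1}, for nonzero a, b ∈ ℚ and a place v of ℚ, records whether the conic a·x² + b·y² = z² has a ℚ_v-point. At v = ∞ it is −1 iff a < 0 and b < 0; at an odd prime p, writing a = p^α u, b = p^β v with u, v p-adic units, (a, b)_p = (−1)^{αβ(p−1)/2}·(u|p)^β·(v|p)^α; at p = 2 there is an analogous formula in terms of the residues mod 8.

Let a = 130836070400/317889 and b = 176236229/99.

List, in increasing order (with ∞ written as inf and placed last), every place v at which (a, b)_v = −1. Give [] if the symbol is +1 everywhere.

(a, b) ≡ (1043119, 2431) mod (ℚ^×)²; places V = {2, 3, 5, 7, 11, 13, 17, 19, 23, 31, 47, ∞}.
(a,b)_3: α=-2, u≡1; β=-2, v≡1 (mod 3); (1|3)=+1, (1|3)=+1; sign (−1)^0·+1^-2·+1^-2 = +1.
(a,b)_13: α=-2, u≡1; β=1, v≡8 (mod 13); (1|13)=+1, (8|13)=-1; sign (−1)^0·+1^1·-1^-2 = +1.
(a,b)_∞: sgn(1043119)=+, sgn(2431)=+, so +1.
(a,b)_47: α=0, u≡18; β=2, v≡42 (mod 47); (18|47)=+1, (42|47)=+1; sign (−1)^0·+1^2·+1^0 = +1.
(a,b)_2: α=20, β=0; u≡7, v≡7 (mod 8); ε(u)ε(v)=1·1, αω(v)=20·0, βω(u)=0·0; sum ≡ 1  ⇒  -1.
(a,b)_31: α=1, u≡10; β=0, v≡24 (mod 31); (10|31)=+1, (24|31)=-1; sign (−1)^0·+1^0·-1^1 = -1.
(a,b)_23: α=1, u≡20; β=0, v≡9 (mod 23); (20|23)=-1, (9|23)=+1; sign (−1)^0·-1^0·+1^1 = +1.
(a,b)_17: α=0, u≡15; β=1, v≡6 (mod 17); (15|17)=+1, (6|17)=-1; sign (−1)^0·+1^1·-1^0 = +1.
(a,b)_7: α=1, u≡1; β=0, v≡1 (mod 7); (1|7)=+1, (1|7)=+1; sign (−1)^0·+1^0·+1^1 = +1.
(a,b)_11: α=-1, u≡1; β=-1, v≡9 (mod 11); (1|11)=+1, (9|11)=+1; sign (−1)^1·+1^-1·+1^-1 = -1.
(a,b)_19: α=-1, u≡18; β=2, v≡15 (mod 19); (18|19)=-1, (15|19)=-1; sign (−1)^0·-1^2·-1^-1 = -1.
(a,b)_5: α=2, u≡4; β=0, v≡1 (mod 5); (4|5)=+1, (1|5)=+1; sign (−1)^0·+1^0·+1^2 = +1.
|Ram(1043119, 2431)| = 4, even; anisotropic at {2, 11, 19, 31}.

[2, 11, 19, 31]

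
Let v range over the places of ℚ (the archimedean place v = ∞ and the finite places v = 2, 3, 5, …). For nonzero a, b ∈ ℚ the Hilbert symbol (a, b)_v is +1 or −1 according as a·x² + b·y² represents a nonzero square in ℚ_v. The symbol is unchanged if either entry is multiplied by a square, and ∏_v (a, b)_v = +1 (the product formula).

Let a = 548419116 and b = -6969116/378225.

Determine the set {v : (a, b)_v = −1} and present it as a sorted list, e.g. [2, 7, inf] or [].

[19, 29]

(a, b) ≡ (474411, -119) mod (ℚ^×)²; places V = {2, 3, 5, 7, 11, 17, 19, 29, 41, ∞}.
(a,b)_2: α=2, β=2; u≡3, v≡1 (mod 8); ε(u)ε(v)=1·0, αω(v)=2·0, βω(u)=2·1; sum ≡ 0  ⇒  +1.
(a,b)_11: α=0, u≡3; β=4, v≡8 (mod 11); (3|11)=+1, (8|11)=-1; sign (−1)^0·+1^4·-1^0 = +1.
(a,b)_17: α=2, u≡2; β=1, v≡14 (mod 17); (2|17)=+1, (14|17)=-1; sign (−1)^0·+1^1·-1^2 = +1.
(a,b)_29: α=1, u≡17; β=0, v≡11 (mod 29); (17|29)=-1, (11|29)=-1; sign (−1)^0·-1^0·-1^1 = -1.
(a,b)_7: α=1, u≡6; β=1, v≡1 (mod 7); (6|7)=-1, (1|7)=+1; sign (−1)^1·-1^1·+1^1 = +1.
(a,b)_19: α=1, u≡10; β=0, v≡18 (mod 19); (10|19)=-1, (18|19)=-1; sign (−1)^0·-1^0·-1^1 = -1.
(a,b)_5: α=0, u≡1; β=-2, v≡1 (mod 5); (1|5)=+1, (1|5)=+1; sign (−1)^0·+1^-2·+1^0 = +1.
(a,b)_∞: sgn(474411)=+, sgn(-119)=−, so +1.
(a,b)_3: α=1, u≡1; β=-2, v≡1 (mod 3); (1|3)=+1, (1|3)=+1; sign (−1)^0·+1^-2·+1^1 = +1.
(a,b)_41: α=1, u≡31; β=-2, v≡36 (mod 41); (31|41)=+1, (36|41)=+1; sign (−1)^0·+1^-2·+1^1 = +1.
(474411, -119 / ℚ) ramifies at {19, 29}: a division algebra.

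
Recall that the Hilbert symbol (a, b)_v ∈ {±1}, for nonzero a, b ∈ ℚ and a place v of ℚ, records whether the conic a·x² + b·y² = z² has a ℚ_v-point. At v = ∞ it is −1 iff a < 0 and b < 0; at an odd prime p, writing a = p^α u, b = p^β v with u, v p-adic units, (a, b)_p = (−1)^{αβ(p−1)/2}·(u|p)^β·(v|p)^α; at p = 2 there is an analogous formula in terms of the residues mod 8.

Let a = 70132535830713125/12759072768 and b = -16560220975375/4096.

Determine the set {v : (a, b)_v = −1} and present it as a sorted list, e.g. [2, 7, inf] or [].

[5, 7]

Mod squares: a ≡ 52762, b ≡ -923335. Check v ∈ {∞, 2, 3, 5, 7, 11, 13, 23, 31, 37}.
v=37: a=37^1·(≡8), b=37^1·(≡6) mod 37; (8|37)=-1, (6|37)=-1; (−1)^{1·1·18}·(-1)^1·(-1)^1 = +1.
v=31: a=31^1·(≡28), b=31^1·(≡30) mod 31; (28|31)=+1, (30|31)=-1; (−1)^{1·1·15}·(+1)^1·(-1)^1 = +1.
v=11: a=11^6·(≡2), b=11^4·(≡5) mod 11; (2|11)=-1, (5|11)=+1; (−1)^{6·4·5}·(-1)^4·(+1)^6 = +1.
v=3: a=3^-2·(≡1), b=3^0·(≡2) mod 3; (1|3)=+1, (2|3)=-1; (−1)^{-2·0·1}·(+1)^0·(-1)^-2 = +1.
v=∞: 52762 > 0 and -923335 < 0  ⇒  (a,b)_∞ = +1.
v=23: a=23^1·(≡22), b=23^1·(≡1) mod 23; (22|23)=-1, (1|23)=+1; (−1)^{1·1·11}·(-1)^1·(+1)^1 = +1.
v=5: a=5^4·(≡2), b=5^3·(≡2) mod 5; (2|5)=-1, (2|5)=-1; (−1)^{4·3·2}·(-1)^3·(-1)^4 = -1.
v=2: v_2(a)=-23, v_2(b)=-12; units ≡ 5, 1 (mod 8); ε·ε+αω+βω = 0·0+-23·0+-12·1 ≡ 0  ⇒  (a,b)_2 = +1.
v=13: a=13^-2·(≡5), b=13^0·(≡1) mod 13; (5|13)=-1, (1|13)=+1; (−1)^{-2·0·6}·(-1)^0·(+1)^-2 = +1.
v=7: a=7^4·(≡3), b=7^3·(≡6) mod 7; (3|7)=-1, (6|7)=-1; (−1)^{4·3·3}·(-1)^3·(-1)^4 = -1.
|Ram(52762, -923335)| = 2, even; anisotropic at {5, 7}.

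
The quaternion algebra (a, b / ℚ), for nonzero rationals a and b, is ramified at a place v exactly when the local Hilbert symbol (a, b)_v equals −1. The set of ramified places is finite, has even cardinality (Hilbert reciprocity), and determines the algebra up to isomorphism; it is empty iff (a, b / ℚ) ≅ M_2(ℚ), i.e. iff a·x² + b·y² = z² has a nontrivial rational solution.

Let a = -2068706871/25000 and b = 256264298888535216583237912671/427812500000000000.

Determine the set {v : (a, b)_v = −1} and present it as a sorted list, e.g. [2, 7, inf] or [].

Mod squares: a ≡ -3990, b ≡ 798. Check v ∈ {∞, 2, 3, 5, 7, 11, 19, 23, 31, 37}.
v=∞: -3990 < 0 and 798 > 0  ⇒  (a,b)_∞ = +1.
v=31: a=31^0·(≡25), b=31^2·(≡24) mod 31; (25|31)=+1, (24|31)=-1; (−1)^{0·2·15}·(+1)^2·(-1)^0 = +1.
v=3: a=3^5·(≡2), b=3^17·(≡2) mod 3; (2|3)=-1, (2|3)=-1; (−1)^{5·17·1}·(-1)^17·(-1)^5 = -1.
v=11: a=11^2·(≡4), b=11^2·(≡8) mod 11; (4|11)=+1, (8|11)=-1; (−1)^{2·2·5}·(+1)^2·(-1)^2 = +1.
v=37: a=37^0·(≡17), b=37^-2·(≡12) mod 37; (17|37)=-1, (12|37)=+1; (−1)^{0·-2·18}·(-1)^-2·(+1)^0 = +1.
v=2: v_2(a)=-3, v_2(b)=-11; units ≡ 5, 7 (mod 8); ε·ε+αω+βω = 0·1+-3·0+-11·1 ≡ 1  ⇒  (a,b)_2 = -1.
v=7: a=7^1·(≡1), b=7^5·(≡2) mod 7; (1|7)=+1, (2|7)=+1; (−1)^{1·5·3}·(+1)^5·(+1)^1 = -1.
v=19: a=19^1·(≡14), b=19^3·(≡6) mod 19; (14|19)=-1, (6|19)=+1; (−1)^{1·3·9}·(-1)^3·(+1)^1 = +1.
v=23: a=23^2·(≡1), b=23^6·(≡9) mod 23; (1|23)=+1, (9|23)=+1; (−1)^{2·6·11}·(+1)^6·(+1)^2 = +1.
v=5: a=5^-5·(≡3), b=5^-16·(≡3) mod 5; (3|5)=-1, (3|5)=-1; (−1)^{-5·-16·2}·(-1)^-16·(-1)^-5 = -1.
|Ram(-3990, 798)| = 4, even; anisotropic at {2, 3, 5, 7}.

[2, 3, 5, 7]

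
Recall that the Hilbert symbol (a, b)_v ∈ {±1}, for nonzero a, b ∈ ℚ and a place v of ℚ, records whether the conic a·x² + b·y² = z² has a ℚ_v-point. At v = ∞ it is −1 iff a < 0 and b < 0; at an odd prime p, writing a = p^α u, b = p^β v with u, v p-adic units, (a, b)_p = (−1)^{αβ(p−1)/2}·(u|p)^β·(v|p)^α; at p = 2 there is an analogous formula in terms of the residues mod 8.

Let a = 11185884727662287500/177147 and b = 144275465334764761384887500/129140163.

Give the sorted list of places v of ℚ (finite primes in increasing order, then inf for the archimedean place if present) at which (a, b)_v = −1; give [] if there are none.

Mod squares: a ≡ 498945, b ≡ 4785. Check v ∈ {∞, 2, 3, 5, 7, 11, 13, 29, 31, 37}.
v=3: a=3^-11·(≡1), b=3^-17·(≡2) mod 3; (1|3)=+1, (2|3)=-1; (−1)^{-11·-17·1}·(+1)^-17·(-1)^-11 = +1.
v=∞: 498945 > 0 and 4785 > 0  ⇒  (a,b)_∞ = +1.
v=2: v_2(a)=2, v_2(b)=2; units ≡ 1, 1 (mod 8); ε·ε+αω+βω = 0·0+2·0+2·0 ≡ 0  ⇒  (a,b)_2 = +1.
v=37: a=37^3·(≡14), b=37^2·(≡10) mod 37; (14|37)=-1, (10|37)=+1; (−1)^{3·2·18}·(-1)^2·(+1)^3 = +1.
v=31: a=31^3·(≡12), b=31^4·(≡15) mod 31; (12|31)=-1, (15|31)=-1; (−1)^{3·4·15}·(-1)^4·(-1)^3 = -1.
v=13: a=13^2·(≡5), b=13^6·(≡3) mod 13; (5|13)=-1, (3|13)=+1; (−1)^{2·6·6}·(-1)^6·(+1)^2 = +1.
v=29: a=29^1·(≡27), b=29^1·(≡23) mod 29; (27|29)=-1, (23|29)=+1; (−1)^{1·1·14}·(-1)^1·(+1)^1 = -1.
v=11: a=11^2·(≡7), b=11^3·(≡2) mod 11; (7|11)=-1, (2|11)=-1; (−1)^{2·3·5}·(-1)^3·(-1)^2 = -1.
v=7: a=7^0·(≡5), b=7^2·(≡2) mod 7; (5|7)=-1, (2|7)=+1; (−1)^{0·2·3}·(-1)^2·(+1)^0 = +1.
v=5: a=5^5·(≡1), b=5^5·(≡3) mod 5; (1|5)=+1, (3|5)=-1; (−1)^{5·5·2}·(+1)^5·(-1)^5 = -1.
(498945, 4785 / ℚ) ramifies at {5, 11, 29, 31}: a division algebra.

[5, 11, 29, 31]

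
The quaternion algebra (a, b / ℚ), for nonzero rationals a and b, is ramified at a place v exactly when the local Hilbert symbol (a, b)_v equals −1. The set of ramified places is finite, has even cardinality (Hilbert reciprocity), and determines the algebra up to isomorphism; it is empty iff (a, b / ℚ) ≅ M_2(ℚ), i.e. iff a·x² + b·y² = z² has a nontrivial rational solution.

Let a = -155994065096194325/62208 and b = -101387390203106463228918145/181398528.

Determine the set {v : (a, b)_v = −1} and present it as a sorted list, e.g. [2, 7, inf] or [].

Mod squares: a ≡ -231, b ≡ -3315. Check v ∈ {∞, 2, 3, 5, 7, 11, 13, 17, 19, 23}.
v=13: a=13^2·(≡10), b=13^3·(≡2) mod 13; (10|13)=+1, (2|13)=-1; (−1)^{2·3·6}·(+1)^3·(-1)^2 = +1.
v=3: a=3^-5·(≡1), b=3^-11·(≡2) mod 3; (1|3)=+1, (2|3)=-1; (−1)^{-5·-11·1}·(+1)^-11·(-1)^-5 = +1.
v=11: a=11^3·(≡9), b=11^4·(≡10) mod 11; (9|11)=+1, (10|11)=-1; (−1)^{3·4·5}·(+1)^4·(-1)^3 = -1.
v=7: a=7^3·(≡2), b=7^4·(≡6) mod 7; (2|7)=+1, (6|7)=-1; (−1)^{3·4·3}·(+1)^4·(-1)^3 = -1.
v=23: a=23^4·(≡14), b=23^6·(≡14) mod 23; (14|23)=-1, (14|23)=-1; (−1)^{4·6·11}·(-1)^6·(-1)^4 = +1.
v=19: a=19^0·(≡7), b=19^2·(≡2) mod 19; (7|19)=+1, (2|19)=-1; (−1)^{0·2·9}·(+1)^2·(-1)^0 = +1.
v=∞: -231 < 0 and -3315 < 0  ⇒  (a,b)_∞ = -1.
v=17: a=17^2·(≡11), b=17^3·(≡1) mod 17; (11|17)=-1, (1|17)=+1; (−1)^{2·3·8}·(-1)^3·(+1)^2 = -1.
v=5: a=5^2·(≡4), b=5^1·(≡2) mod 5; (4|5)=+1, (2|5)=-1; (−1)^{2·1·2}·(+1)^1·(-1)^2 = +1.
v=2: v_2(a)=-8, v_2(b)=-10; units ≡ 1, 5 (mod 8); ε·ε+αω+βω = 0·0+-8·1+-10·0 ≡ 0  ⇒  (a,b)_2 = +1.
Ram(-231, -3315) = {7, 11, 17, ∞}; no ℚ_7-point on the conic.

[7, 11, 17, inf]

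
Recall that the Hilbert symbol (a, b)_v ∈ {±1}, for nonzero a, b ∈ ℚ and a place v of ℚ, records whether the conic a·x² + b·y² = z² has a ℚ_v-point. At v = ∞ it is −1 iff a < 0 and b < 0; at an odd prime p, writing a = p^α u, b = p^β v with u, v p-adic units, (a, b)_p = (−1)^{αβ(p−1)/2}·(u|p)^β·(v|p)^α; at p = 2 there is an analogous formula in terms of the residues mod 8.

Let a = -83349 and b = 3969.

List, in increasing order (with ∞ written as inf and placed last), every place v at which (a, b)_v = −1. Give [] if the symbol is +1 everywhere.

[]

(a, b) ≡ (-21, 1) mod (ℚ^×)²; places V = {2, 3, 7, ∞}.
(a,b)_3: α=5, u≡2; β=4, v≡1 (mod 3); (2|3)=-1, (1|3)=+1; sign (−1)^0·-1^4·+1^5 = +1.
(a,b)_2: α=0, β=0; u≡3, v≡1 (mod 8); ε(u)ε(v)=1·0, αω(v)=0·0, βω(u)=0·1; sum ≡ 0  ⇒  +1.
(a,b)_7: α=3, u≡2; β=2, v≡4 (mod 7); (2|7)=+1, (4|7)=+1; sign (−1)^0·+1^2·+1^3 = +1.
(a,b)_∞: sgn(-21)=−, sgn(1)=+, so +1.
Every local symbol is +1, so the conic -21·x² + 1·y² = z² has ℚ_v-points for all v and hence a ℚ-point; (a, b / ℚ) ≅ M_2(ℚ).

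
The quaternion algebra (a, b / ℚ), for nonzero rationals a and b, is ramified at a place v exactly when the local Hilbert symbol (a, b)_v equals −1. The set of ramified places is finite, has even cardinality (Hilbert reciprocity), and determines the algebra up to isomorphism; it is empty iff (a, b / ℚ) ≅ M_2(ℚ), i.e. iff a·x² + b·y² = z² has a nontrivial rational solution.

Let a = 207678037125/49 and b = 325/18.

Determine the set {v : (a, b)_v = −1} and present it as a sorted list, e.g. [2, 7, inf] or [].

(a, b) ≡ (170085, 26) mod (ℚ^×)²; places V = {2, 3, 5, 7, 13, 17, 23, 29, ∞}.
(a,b)_17: α=3, u≡2; β=0, v≡2 (mod 17); (2|17)=+1, (2|17)=+1; sign (−1)^0·+1^0·+1^3 = +1.
(a,b)_2: α=0, β=-1; u≡5, v≡5 (mod 8); ε(u)ε(v)=0·0, αω(v)=0·1, βω(u)=-1·1; sum ≡ 1  ⇒  -1.
(a,b)_7: α=-2, u≡6; β=0, v≡6 (mod 7); (6|7)=-1, (6|7)=-1; sign (−1)^0·-1^0·-1^-2 = +1.
(a,b)_29: α=1, u≡22; β=0, v≡10 (mod 29); (22|29)=+1, (10|29)=-1; sign (−1)^0·+1^0·-1^1 = -1.
(a,b)_13: α=2, u≡6; β=1, v≡5 (mod 13); (6|13)=-1, (5|13)=-1; sign (−1)^0·-1^1·-1^2 = -1.
(a,b)_5: α=3, u≡3; β=2, v≡1 (mod 5); (3|5)=-1, (1|5)=+1; sign (−1)^0·-1^2·+1^3 = +1.
(a,b)_23: α=1, u≡4; β=0, v≡4 (mod 23); (4|23)=+1, (4|23)=+1; sign (−1)^0·+1^0·+1^1 = +1.
(a,b)_∞: sgn(170085)=+, sgn(26)=+, so +1.
(a,b)_3: α=1, u≡1; β=-2, v≡2 (mod 3); (1|3)=+1, (2|3)=-1; sign (−1)^0·+1^-2·-1^1 = -1.
Ram(170085, 26) = {2, 3, 13, 29}; no ℚ_2-point on the conic.

[2, 3, 13, 29]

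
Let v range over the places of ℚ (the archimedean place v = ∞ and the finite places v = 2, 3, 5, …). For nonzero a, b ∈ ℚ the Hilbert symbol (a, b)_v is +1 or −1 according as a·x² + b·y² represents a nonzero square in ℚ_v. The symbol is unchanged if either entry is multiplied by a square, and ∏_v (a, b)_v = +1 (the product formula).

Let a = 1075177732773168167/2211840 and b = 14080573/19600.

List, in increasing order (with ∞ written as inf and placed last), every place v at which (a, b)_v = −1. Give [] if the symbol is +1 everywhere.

[5, 17]

(a, b) ≡ (81345, 493) mod (ℚ^×)²; places V = {2, 3, 5, 7, 11, 13, 17, 29, ∞}.
(a,b)_2: α=-14, β=-4; u≡1, v≡5 (mod 8); ε(u)ε(v)=0·0, αω(v)=-14·1, βω(u)=-4·0; sum ≡ 0  ⇒  +1.
(a,b)_13: α=8, u≡4; β=4, v≡10 (mod 13); (4|13)=+1, (10|13)=+1; sign (−1)^0·+1^4·+1^8 = +1.
(a,b)_11: α=1, u≡5; β=0, v≡5 (mod 11); (5|11)=+1, (5|11)=+1; sign (−1)^0·+1^0·+1^1 = +1.
(a,b)_∞: sgn(81345)=+, sgn(493)=+, so +1.
(a,b)_3: α=-3, u≡1; β=0, v≡1 (mod 3); (1|3)=+1, (1|3)=+1; sign (−1)^0·+1^0·+1^-3 = +1.
(a,b)_5: α=-1, u≡4; β=-2, v≡2 (mod 5); (4|5)=+1, (2|5)=-1; sign (−1)^0·+1^-2·-1^-1 = -1.
(a,b)_17: α=3, u≡9; β=1, v≡5 (mod 17); (9|17)=+1, (5|17)=-1; sign (−1)^0·+1^1·-1^3 = -1.
(a,b)_7: α=0, u≡3; β=-2, v≡3 (mod 7); (3|7)=-1, (3|7)=-1; sign (−1)^0·-1^-2·-1^0 = +1.
(a,b)_29: α=3, u≡14; β=1, v≡17 (mod 29); (14|29)=-1, (17|29)=-1; sign (−1)^0·-1^1·-1^3 = +1.
(81345, 493 / ℚ) ramifies at {5, 17}: a division algebra.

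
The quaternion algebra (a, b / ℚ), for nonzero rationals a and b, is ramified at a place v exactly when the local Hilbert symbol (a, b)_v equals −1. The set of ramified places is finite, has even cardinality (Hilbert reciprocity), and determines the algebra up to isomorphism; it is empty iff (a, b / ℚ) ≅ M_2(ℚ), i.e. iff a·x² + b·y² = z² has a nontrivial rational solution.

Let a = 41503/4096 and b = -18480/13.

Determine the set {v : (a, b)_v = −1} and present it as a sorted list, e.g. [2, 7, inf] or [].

Mod squares: a ≡ 7, b ≡ -15015. Check v ∈ {∞, 2, 3, 5, 7, 11, 13}.
v=13: a=13^0·(≡7), b=13^-1·(≡6) mod 13; (7|13)=-1, (6|13)=-1; (−1)^{0·-1·6}·(-1)^-1·(-1)^0 = -1.
v=5: a=5^0·(≡3), b=5^1·(≡3) mod 5; (3|5)=-1, (3|5)=-1; (−1)^{0·1·2}·(-1)^1·(-1)^0 = -1.
v=3: a=3^0·(≡1), b=3^1·(≡2) mod 3; (1|3)=+1, (2|3)=-1; (−1)^{0·1·1}·(+1)^1·(-1)^0 = +1.
v=2: v_2(a)=-12, v_2(b)=4; units ≡ 7, 1 (mod 8); ε·ε+αω+βω = 1·0+-12·0+4·0 ≡ 0  ⇒  (a,b)_2 = +1.
v=7: a=7^3·(≡2), b=7^1·(≡1) mod 7; (2|7)=+1, (1|7)=+1; (−1)^{3·1·3}·(+1)^1·(+1)^3 = -1.
v=11: a=11^2·(≡6), b=11^1·(≡7) mod 11; (6|11)=-1, (7|11)=-1; (−1)^{2·1·5}·(-1)^1·(-1)^2 = -1.
v=∞: 7 > 0 and -15015 < 0  ⇒  (a,b)_∞ = +1.
Ram(7, -15015) = {5, 7, 11, 13}; no ℚ_5-point on the conic.

[5, 7, 11, 13]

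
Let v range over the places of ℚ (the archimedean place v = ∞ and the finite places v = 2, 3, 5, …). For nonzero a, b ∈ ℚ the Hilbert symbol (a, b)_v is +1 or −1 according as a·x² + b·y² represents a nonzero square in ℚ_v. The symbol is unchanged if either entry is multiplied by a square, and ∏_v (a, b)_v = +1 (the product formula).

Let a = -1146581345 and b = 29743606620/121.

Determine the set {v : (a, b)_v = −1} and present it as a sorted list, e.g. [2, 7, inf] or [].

Mod squares: a ≡ -40145, b ≡ 1873495. Check v ∈ {∞, 2, 3, 5, 7, 11, 13, 19, 31, 37, 41}.
v=11: a=11^0·(≡3), b=11^-2·(≡2) mod 11; (3|11)=+1, (2|11)=-1; (−1)^{0·-2·5}·(+1)^-2·(-1)^0 = +1.
v=37: a=37^1·(≡36), b=37^1·(≡2) mod 37; (36|37)=+1, (2|37)=-1; (−1)^{1·1·18}·(+1)^1·(-1)^1 = -1.
v=7: a=7^1·(≡5), b=7^2·(≡1) mod 7; (5|7)=-1, (1|7)=+1; (−1)^{1·2·3}·(-1)^2·(+1)^1 = +1.
v=19: a=19^0·(≡8), b=19^1·(≡3) mod 19; (8|19)=-1, (3|19)=-1; (−1)^{0·1·9}·(-1)^1·(-1)^0 = -1.
v=2: v_2(a)=0, v_2(b)=2; units ≡ 7, 7 (mod 8); ε·ε+αω+βω = 1·1+0·0+2·0 ≡ 1  ⇒  (a,b)_2 = -1.
v=∞: -40145 < 0 and 1873495 > 0  ⇒  (a,b)_∞ = +1.
v=5: a=5^1·(≡1), b=5^1·(≡4) mod 5; (1|5)=+1, (4|5)=+1; (−1)^{1·1·2}·(+1)^1·(+1)^1 = +1.
v=13: a=13^4·(≡12), b=13^1·(≡1) mod 13; (12|13)=+1, (1|13)=+1; (−1)^{4·1·6}·(+1)^1·(+1)^4 = +1.
v=41: a=41^0·(≡14), b=41^1·(≡8) mod 41; (14|41)=-1, (8|41)=+1; (−1)^{0·1·20}·(-1)^1·(+1)^0 = -1.
v=31: a=31^1·(≡8), b=31^0·(≡28) mod 31; (8|31)=+1, (28|31)=+1; (−1)^{1·0·15}·(+1)^0·(+1)^1 = +1.
v=3: a=3^0·(≡1), b=3^4·(≡1) mod 3; (1|3)=+1, (1|3)=+1; (−1)^{0·4·1}·(+1)^4·(+1)^0 = +1.
Ram(-40145, 1873495) = {2, 19, 37, 41}; no ℚ_2-point on the conic.

[2, 19, 37, 41]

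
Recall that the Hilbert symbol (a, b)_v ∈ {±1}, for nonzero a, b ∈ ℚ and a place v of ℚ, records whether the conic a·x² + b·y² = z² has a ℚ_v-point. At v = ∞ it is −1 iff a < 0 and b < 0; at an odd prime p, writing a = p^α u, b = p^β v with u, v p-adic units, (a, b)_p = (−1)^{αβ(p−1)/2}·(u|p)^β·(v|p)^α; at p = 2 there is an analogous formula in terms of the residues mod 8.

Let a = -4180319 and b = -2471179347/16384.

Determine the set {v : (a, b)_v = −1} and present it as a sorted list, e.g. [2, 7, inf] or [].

(a, b) ≡ (-4180319, -180523) mod (ℚ^×)²; places V = {2, 3, 7, 11, 13, 17, 23, 31, 37, 41, ∞}.
(a,b)_23: α=1, u≡16; β=0, v≡2 (mod 23); (16|23)=+1, (2|23)=+1; sign (−1)^0·+1^0·+1^1 = +1.
(a,b)_17: α=0, u≡15; β=1, v≡11 (mod 17); (15|17)=+1, (11|17)=-1; sign (−1)^0·+1^1·-1^0 = +1.
(a,b)_∞: sgn(-4180319)=−, sgn(-180523)=−, so -1.
(a,b)_2: α=0, β=-14; u≡1, v≡5 (mod 8); ε(u)ε(v)=0·0, αω(v)=0·1, βω(u)=-14·0; sum ≡ 0  ⇒  +1.
(a,b)_3: α=0, u≡1; β=4, v≡2 (mod 3); (1|3)=+1, (2|3)=-1; sign (−1)^0·+1^4·-1^0 = +1.
(a,b)_37: α=0, u≡15; β=1, v≡6 (mod 37); (15|37)=-1, (6|37)=-1; sign (−1)^0·-1^1·-1^0 = -1.
(a,b)_11: α=1, u≡10; β=0, v≡9 (mod 11); (10|11)=-1, (9|11)=+1; sign (−1)^0·-1^0·+1^1 = +1.
(a,b)_7: α=0, u≡4; β=1, v≡6 (mod 7); (4|7)=+1, (6|7)=-1; sign (−1)^0·+1^1·-1^0 = +1.
(a,b)_31: α=1, u≡1; β=0, v≡12 (mod 31); (1|31)=+1, (12|31)=-1; sign (−1)^0·+1^0·-1^1 = -1.
(a,b)_41: α=1, u≡8; β=1, v≡36 (mod 41); (8|41)=+1, (36|41)=+1; sign (−1)^0·+1^1·+1^1 = +1.
(a,b)_13: α=1, u≡5; β=2, v≡6 (mod 13); (5|13)=-1, (6|13)=-1; sign (−1)^0·-1^2·-1^1 = -1.
Ram(-4180319, -180523) = {13, 31, 37, ∞}; no ℚ_13-point on the conic.

[13, 31, 37, inf]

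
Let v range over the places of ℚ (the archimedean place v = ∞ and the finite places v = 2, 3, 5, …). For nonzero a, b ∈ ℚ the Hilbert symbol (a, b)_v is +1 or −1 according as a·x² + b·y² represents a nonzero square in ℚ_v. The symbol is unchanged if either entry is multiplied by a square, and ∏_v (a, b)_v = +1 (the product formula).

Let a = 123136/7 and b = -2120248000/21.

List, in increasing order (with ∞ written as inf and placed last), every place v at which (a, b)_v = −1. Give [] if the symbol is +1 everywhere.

Mod squares: a ≡ 3367, b ≡ -27828255. Check v ∈ {∞, 2, 3, 5, 7, 13, 19, 29, 37}.
v=∞: 3367 > 0 and -27828255 < 0  ⇒  (a,b)_∞ = +1.
v=29: a=29^0·(≡21), b=29^1·(≡27) mod 29; (21|29)=-1, (27|29)=-1; (−1)^{0·1·14}·(-1)^1·(-1)^0 = -1.
v=3: a=3^0·(≡1), b=3^-1·(≡2) mod 3; (1|3)=+1, (2|3)=-1; (−1)^{0·-1·1}·(+1)^-1·(-1)^0 = +1.
v=19: a=19^0·(≡5), b=19^1·(≡8) mod 19; (5|19)=+1, (8|19)=-1; (−1)^{0·1·9}·(+1)^1·(-1)^0 = +1.
v=2: v_2(a)=8, v_2(b)=6; units ≡ 7, 1 (mod 8); ε·ε+αω+βω = 1·0+8·0+6·0 ≡ 0  ⇒  (a,b)_2 = +1.
v=5: a=5^0·(≡3), b=5^3·(≡1) mod 5; (3|5)=-1, (1|5)=+1; (−1)^{0·3·2}·(-1)^3·(+1)^0 = -1.
v=13: a=13^1·(≡3), b=13^1·(≡3) mod 13; (3|13)=+1, (3|13)=+1; (−1)^{1·1·6}·(+1)^1·(+1)^1 = +1.
v=7: a=7^-1·(≡6), b=7^-1·(≡6) mod 7; (6|7)=-1, (6|7)=-1; (−1)^{-1·-1·3}·(-1)^-1·(-1)^-1 = -1.
v=37: a=37^1·(≡5), b=37^1·(≡11) mod 37; (5|37)=-1, (11|37)=+1; (−1)^{1·1·18}·(-1)^1·(+1)^1 = -1.
(3367, -27828255 / ℚ) ramifies at {5, 7, 29, 37}: a division algebra.

[5, 7, 29, 37]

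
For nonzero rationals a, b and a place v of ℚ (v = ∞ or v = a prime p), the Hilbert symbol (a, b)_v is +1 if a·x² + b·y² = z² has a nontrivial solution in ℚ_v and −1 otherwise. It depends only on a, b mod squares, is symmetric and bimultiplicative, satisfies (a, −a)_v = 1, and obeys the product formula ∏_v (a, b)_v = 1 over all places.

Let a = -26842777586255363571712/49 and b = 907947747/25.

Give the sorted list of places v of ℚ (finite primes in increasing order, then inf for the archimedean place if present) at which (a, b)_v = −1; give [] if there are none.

(a, b) ≡ (-493, 100883083) mod (ℚ^×)²; places V = {2, 3, 5, 7, 17, 23, 29, 31, 41, ∞}.
(a,b)_31: α=2, u≡13; β=1, v≡22 (mod 31); (13|31)=-1, (22|31)=-1; sign (−1)^0·-1^1·-1^2 = -1.
(a,b)_23: α=2, u≡9; β=1, v≡4 (mod 23); (9|23)=+1, (4|23)=+1; sign (−1)^0·+1^1·+1^2 = +1.
(a,b)_3: α=0, u≡2; β=2, v≡1 (mod 3); (2|3)=-1, (1|3)=+1; sign (−1)^0·-1^2·+1^0 = +1.
(a,b)_29: α=3, u≡27; β=1, v≡15 (mod 29); (27|29)=-1, (15|29)=-1; sign (−1)^0·-1^1·-1^3 = +1.
(a,b)_7: α=-2, u≡1; β=1, v≡5 (mod 7); (1|7)=+1, (5|7)=-1; sign (−1)^0·+1^1·-1^-2 = +1.
(a,b)_∞: sgn(-493)=−, sgn(100883083)=+, so +1.
(a,b)_5: α=0, u≡2; β=-2, v≡2 (mod 5); (2|5)=-1, (2|5)=-1; sign (−1)^0·-1^-2·-1^0 = +1.
(a,b)_2: α=18, β=0; u≡3, v≡3 (mod 8); ε(u)ε(v)=1·1, αω(v)=18·1, βω(u)=0·1; sum ≡ 1  ⇒  -1.
(a,b)_41: α=2, u≡33; β=1, v≡19 (mod 41); (33|41)=+1, (19|41)=-1; sign (−1)^0·+1^1·-1^2 = +1.
(a,b)_17: α=3, u≡7; β=1, v≡10 (mod 17); (7|17)=-1, (10|17)=-1; sign (−1)^0·-1^1·-1^3 = +1.
|Ram(-493, 100883083)| = 2, even; anisotropic at {2, 31}.

[2, 31]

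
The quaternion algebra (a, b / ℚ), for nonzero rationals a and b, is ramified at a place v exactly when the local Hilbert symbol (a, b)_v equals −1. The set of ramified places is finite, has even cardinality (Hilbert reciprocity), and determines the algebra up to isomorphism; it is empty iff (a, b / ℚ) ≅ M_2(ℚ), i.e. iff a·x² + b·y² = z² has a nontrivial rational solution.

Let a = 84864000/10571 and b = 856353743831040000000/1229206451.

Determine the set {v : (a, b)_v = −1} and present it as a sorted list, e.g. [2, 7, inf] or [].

(a, b) ≡ (36465, 15015) mod (ℚ^×)²; places V = {2, 3, 5, 7, 11, 13, 17, 31, ∞}.
(a,b)_7: α=0, u≡4; β=3, v≡3 (mod 7); (4|7)=+1, (3|7)=-1; sign (−1)^0·+1^3·-1^0 = +1.
(a,b)_5: α=3, u≡2; β=7, v≡2 (mod 5); (2|5)=-1, (2|5)=-1; sign (−1)^0·-1^7·-1^3 = +1.
(a,b)_13: α=1, u≡12; β=3, v≡7 (mod 13); (12|13)=+1, (7|13)=-1; sign (−1)^0·+1^3·-1^1 = -1.
(a,b)_31: α=-2, u≡18; β=-4, v≡21 (mod 31); (18|31)=+1, (21|31)=-1; sign (−1)^0·+1^-4·-1^-2 = +1.
(a,b)_∞: sgn(36465)=+, sgn(15015)=+, so +1.
(a,b)_2: α=10, β=24; u≡1, v≡7 (mod 8); ε(u)ε(v)=0·1, αω(v)=10·0, βω(u)=24·0; sum ≡ 0  ⇒  +1.
(a,b)_17: α=1, u≡11; β=2, v≡16 (mod 17); (11|17)=-1, (16|17)=+1; sign (−1)^0·-1^2·+1^1 = +1.
(a,b)_11: α=-1, u≡3; β=-3, v≡3 (mod 11); (3|11)=+1, (3|11)=+1; sign (−1)^1·+1^-3·+1^-1 = -1.
(a,b)_3: α=1, u≡2; β=1, v≡1 (mod 3); (2|3)=-1, (1|3)=+1; sign (−1)^1·-1^1·+1^1 = +1.
(36465, 15015 / ℚ) ramifies at {11, 13}: a division algebra.

[11, 13]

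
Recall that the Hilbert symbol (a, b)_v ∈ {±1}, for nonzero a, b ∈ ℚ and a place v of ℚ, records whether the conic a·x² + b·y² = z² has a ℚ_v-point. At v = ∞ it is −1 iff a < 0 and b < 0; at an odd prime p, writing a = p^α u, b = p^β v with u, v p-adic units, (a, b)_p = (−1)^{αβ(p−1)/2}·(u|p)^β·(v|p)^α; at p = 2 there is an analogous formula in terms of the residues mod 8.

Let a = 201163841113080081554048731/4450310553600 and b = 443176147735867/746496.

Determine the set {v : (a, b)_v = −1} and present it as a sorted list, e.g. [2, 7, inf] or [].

Mod squares: a ≡ 245337274, b ≡ 46483. Check v ∈ {∞, 2, 3, 5, 7, 11, 13, 23, 29, 37, 41, 43, 47}.
v=37: a=37^4·(≡8), b=37^2·(≡12) mod 37; (8|37)=-1, (12|37)=+1; (−1)^{4·2·18}·(-1)^2·(+1)^4 = +1.
v=41: a=41^2·(≡21), b=41^0·(≡28) mod 41; (21|41)=+1, (28|41)=-1; (−1)^{2·0·20}·(+1)^0·(-1)^2 = +1.
v=∞: 245337274 > 0 and 46483 > 0  ⇒  (a,b)_∞ = +1.
v=47: a=47^1·(≡21), b=47^1·(≡14) mod 47; (21|47)=+1, (14|47)=+1; (−1)^{1·1·23}·(+1)^1·(+1)^1 = -1.
v=11: a=11^2·(≡8), b=11^0·(≡6) mod 11; (8|11)=-1, (6|11)=-1; (−1)^{2·0·5}·(-1)^0·(-1)^2 = +1.
v=23: a=23^-1·(≡4), b=23^1·(≡22) mod 23; (4|23)=+1, (22|23)=-1; (−1)^{-1·1·11}·(+1)^1·(-1)^-1 = +1.
v=2: v_2(a)=-17, v_2(b)=-10; units ≡ 5, 3 (mod 8); ε·ε+αω+βω = 0·1+-17·1+-10·1 ≡ 1  ⇒  (a,b)_2 = -1.
v=5: a=5^-2·(≡4), b=5^0·(≡2) mod 5; (4|5)=+1, (2|5)=-1; (−1)^{-2·0·2}·(+1)^0·(-1)^-2 = +1.
v=43: a=43^1·(≡19), b=43^1·(≡16) mod 43; (19|43)=-1, (16|43)=+1; (−1)^{1·1·21}·(-1)^1·(+1)^1 = +1.
v=29: a=29^3·(≡27), b=29^2·(≡28) mod 29; (27|29)=-1, (28|29)=+1; (−1)^{3·2·14}·(-1)^2·(+1)^3 = +1.
v=3: a=3^-10·(≡1), b=3^-6·(≡1) mod 3; (1|3)=+1, (1|3)=+1; (−1)^{-10·-6·1}·(+1)^-6·(+1)^-10 = +1.
v=13: a=13^1·(≡6), b=13^2·(≡2) mod 13; (6|13)=-1, (2|13)=-1; (−1)^{1·2·6}·(-1)^2·(-1)^1 = -1.
v=7: a=7^7·(≡4), b=7^2·(≡6) mod 7; (4|7)=+1, (6|7)=-1; (−1)^{7·2·3}·(+1)^2·(-1)^7 = -1.
(245337274, 46483 / ℚ) ramifies at {2, 7, 13, 47}: a division algebra.

[2, 7, 13, 47]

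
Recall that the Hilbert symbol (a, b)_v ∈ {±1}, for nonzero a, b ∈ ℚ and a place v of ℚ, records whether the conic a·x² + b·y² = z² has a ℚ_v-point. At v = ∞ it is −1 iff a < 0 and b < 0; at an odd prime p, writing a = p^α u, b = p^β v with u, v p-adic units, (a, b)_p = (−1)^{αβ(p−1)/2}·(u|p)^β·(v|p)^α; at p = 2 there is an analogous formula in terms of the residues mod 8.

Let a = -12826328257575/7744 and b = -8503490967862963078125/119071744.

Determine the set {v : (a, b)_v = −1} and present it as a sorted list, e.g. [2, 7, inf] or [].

(a, b) ≡ (-1927, -37) mod (ℚ^×)²; places V = {2, 3, 5, 7, 11, 31, 37, 41, 47, ∞}.
(a,b)_11: α=-2, u≡4; β=-2, v≡6 (mod 11); (4|11)=+1, (6|11)=-1; sign (−1)^0·+1^-2·-1^-2 = +1.
(a,b)_2: α=-6, β=-10; u≡1, v≡3 (mod 8); ε(u)ε(v)=0·1, αω(v)=-6·1, βω(u)=-10·0; sum ≡ 0  ⇒  +1.
(a,b)_3: α=4, u≡2; β=10, v≡2 (mod 3); (2|3)=-1, (2|3)=-1; sign (−1)^0·-1^10·-1^4 = +1.
(a,b)_7: α=4, u≡6; β=2, v≡5 (mod 7); (6|7)=-1, (5|7)=-1; sign (−1)^0·-1^2·-1^4 = +1.
(a,b)_31: α=0, u≡15; β=-2, v≡1 (mod 31); (15|31)=-1, (1|31)=+1; sign (−1)^0·-1^-2·+1^0 = +1.
(a,b)_41: α=1, u≡30; β=2, v≡23 (mod 41); (30|41)=-1, (23|41)=+1; sign (−1)^0·-1^2·+1^1 = +1.
(a,b)_5: α=2, u≡3; β=6, v≡2 (mod 5); (3|5)=-1, (2|5)=-1; sign (−1)^0·-1^6·-1^2 = +1.
(a,b)_37: α=2, u≡16; β=3, v≡26 (mod 37); (16|37)=+1, (26|37)=+1; sign (−1)^0·+1^3·+1^2 = +1.
(a,b)_∞: sgn(-1927)=−, sgn(-37)=−, so -1.
(a,b)_47: α=1, u≡16; β=2, v≡10 (mod 47); (16|47)=+1, (10|47)=-1; sign (−1)^0·+1^2·-1^1 = -1.
(-1927, -37 / ℚ) ramifies at {47, ∞}: a division algebra.

[47, inf]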